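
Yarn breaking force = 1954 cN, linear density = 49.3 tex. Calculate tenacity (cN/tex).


Formula: Tenacity = Breaking force / Linear density
Tenacity = 1954 cN / 49.3 tex
Tenacity = 39.63 cN/tex

39.63 cN/tex


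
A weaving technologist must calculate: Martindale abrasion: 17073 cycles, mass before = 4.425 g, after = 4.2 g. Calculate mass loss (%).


Formula: Mass loss% = ((m_before - m_after) / m_before) * 100
Step 1: Mass loss = 4.425 - 4.2 = 0.225 g
Step 2: Ratio = 0.225 / 4.425 = 0.0508475
Step 3: Mass loss% = 0.0508475 * 100 = 5.08475% ≈ 5.08%

5.08%


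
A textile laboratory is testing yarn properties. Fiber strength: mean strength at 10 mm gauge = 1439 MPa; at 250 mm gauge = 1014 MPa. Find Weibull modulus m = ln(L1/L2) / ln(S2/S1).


Formula: m = ln(L1/L2) / ln(S2/S1)
Step 1: ln(L1/L2) = ln(10/250) = -3.21888
Step 2: S2/S1 = 1014/1439 = 0.70466
Step 3: ln(S2/S1) = ln(0.70466) = -0.35004
Step 4: m = -3.21888 / -0.35004 = 9.20

9.20 (Weibull m)


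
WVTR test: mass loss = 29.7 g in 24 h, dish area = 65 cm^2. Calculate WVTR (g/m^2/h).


Formula: WVTR = mass_loss / (area * time)
Step 1: Convert area: 65 cm^2 = 0.0065 m^2
Step 2: WVTR = 29.7 g / (0.0065 m^2 * 24 h)
Step 3: WVTR = 29.7 / 0.156 = 190.4 g/m^2/h

190.4 g/m^2/h


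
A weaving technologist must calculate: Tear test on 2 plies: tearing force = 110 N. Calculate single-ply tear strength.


Formula: Per-ply strength = Total force / Number of plies
Per-ply = 110 N / 2
Per-ply = 55 N

55 N


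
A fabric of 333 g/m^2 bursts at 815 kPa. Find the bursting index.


Formula: Bursting Index = Bursting Strength / Fabric GSM
BI = 815 kPa / 333 g/m^2
BI = 2.447 kPa/(g/m^2)

2.447 kPa/(g/m^2)


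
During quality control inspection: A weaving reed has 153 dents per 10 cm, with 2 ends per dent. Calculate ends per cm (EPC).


Formula: EPC = (dents per 10 cm * ends per dent) / 10
Step 1: Total ends per 10 cm = 153 * 2 = 306
Step 2: EPC = 306 / 10 = 30.6 ends/cm

30.6 ends/cm


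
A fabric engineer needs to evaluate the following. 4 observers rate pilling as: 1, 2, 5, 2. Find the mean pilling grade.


Formula: Mean = sum / count
Sum = 1 + 2 + 5 + 2 = 10
Mean = 10 / 4 = 2.5

2.5


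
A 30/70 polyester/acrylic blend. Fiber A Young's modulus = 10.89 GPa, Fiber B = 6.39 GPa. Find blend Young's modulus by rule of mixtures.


Formula: Blend property = (fraction_A * property_A) + (fraction_B * property_B)
Step 1: Contribution A = 30/100 * 10.89 GPa = 3.267 GPa
Step 2: Contribution B = 70/100 * 6.39 GPa = 4.473 GPa
Step 3: Blend Young's modulus = 3.267 + 4.473 = 7.74 GPa

7.74 GPa


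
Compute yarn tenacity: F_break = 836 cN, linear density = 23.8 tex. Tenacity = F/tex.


Formula: Tenacity = Breaking force / Linear density
Tenacity = 836 cN / 23.8 tex
Tenacity = 35.13 cN/tex

35.13 cN/tex


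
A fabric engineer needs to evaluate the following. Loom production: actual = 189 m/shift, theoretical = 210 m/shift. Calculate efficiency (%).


Formula: Efficiency% = (Actual output / Theoretical output) * 100
Efficiency% = (189 / 210) * 100
Efficiency% = 0.9 * 100 = 90.0%

90.0%


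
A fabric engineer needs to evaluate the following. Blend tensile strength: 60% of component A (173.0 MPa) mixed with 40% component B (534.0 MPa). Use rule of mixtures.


Formula: Blend property = (fraction_A * property_A) + (fraction_B * property_B)
Step 1: Contribution A = 60/100 * 173.0 MPa = 103.8 MPa
Step 2: Contribution B = 40/100 * 534.0 MPa = 213.6 MPa
Step 3: Blend tensile strength = 103.8 + 213.6 = 317.4 MPa

317.4 MPa


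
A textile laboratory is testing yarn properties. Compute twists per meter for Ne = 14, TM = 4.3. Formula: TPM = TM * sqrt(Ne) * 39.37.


Formula: TPM = TM * sqrt(Ne) * 39.37
Step 1: sqrt(Ne) = sqrt(14) = 3.7417
Step 2: TM * sqrt(Ne) = 4.3 * 3.7417 = 16.0893
Step 3: TPM = 16.0893 * 39.37 = 633 twists/m

633 twists/m


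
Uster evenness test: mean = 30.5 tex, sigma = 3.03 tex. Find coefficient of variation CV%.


Formula: CV% = (standard deviation / mean) * 100
Step 1: Ratio = 3.03 / 30.5 = 0.099344
Step 2: CV% = 0.099344 * 100 = 9.9344% ≈ 9.9%

9.9%


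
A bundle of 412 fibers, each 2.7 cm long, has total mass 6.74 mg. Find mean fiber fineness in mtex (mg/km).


Formula: fineness (mtex) = mass (mg) / total length (km) = (mass_mg / total_length_m) * 1000
Step 1: Convert fiber length: 2.7 cm = 0.027 m
Step 2: Total fiber length = 412 * 0.027 = 11.124 m
Step 3: Linear density = 6.74 mg / 11.124 m = 0.6059 mg/m
Step 4: fineness = 0.6059 * 1000 = 605.9 mtex

605.9 mtex


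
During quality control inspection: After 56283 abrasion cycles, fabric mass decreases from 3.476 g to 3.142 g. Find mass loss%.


Formula: Mass loss% = ((m_before - m_after) / m_before) * 100
Step 1: Mass loss = 3.476 - 3.142 = 0.334 g
Step 2: Ratio = 0.334 / 3.476 = 0.0960875
Step 3: Mass loss% = 0.0960875 * 100 = 9.60875% ≈ 9.61%

9.61%


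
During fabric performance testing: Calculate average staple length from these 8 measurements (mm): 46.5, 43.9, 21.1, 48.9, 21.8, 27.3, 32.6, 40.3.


Formula: Mean = sum of lengths / count
Sum = 46.5 + 43.9 + 21.1 + 48.9 + 21.8 + 27.3 + 32.6 + 40.3
Sum = 282.4 mm
Mean = 282.4 / 8 = 35.30 mm

35.30 mm


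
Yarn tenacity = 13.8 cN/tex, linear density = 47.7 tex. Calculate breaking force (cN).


Formula: Breaking force = Tenacity * Linear density
F = 13.8 cN/tex * 47.7 tex
F = 658.26 cN

658.26 cN


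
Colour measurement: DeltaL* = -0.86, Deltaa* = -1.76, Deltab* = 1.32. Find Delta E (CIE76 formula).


Formula: Delta E = sqrt(dL*^2 + da*^2 + db*^2)
Step 1: dL*^2 = (-0.86)^2 = 0.7396
Step 2: da*^2 = (-1.76)^2 = 3.0976
Step 3: db*^2 = 1.32^2 = 1.7424
Step 4: Sum = 0.7396 + 3.0976 + 1.7424 = 5.5796
Step 5: Delta E = sqrt(5.5796) = 2.36

2.36 Delta E


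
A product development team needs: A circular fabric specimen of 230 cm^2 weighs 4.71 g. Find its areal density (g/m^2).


Formula: GSM = mass_g / area_m2
Step 1: Convert area: 230 cm^2 = 230 / 10000 = 0.023 m^2
Step 2: GSM = 4.71 g / 0.023 m^2 = 204.8 g/m^2

204.8 g/m^2


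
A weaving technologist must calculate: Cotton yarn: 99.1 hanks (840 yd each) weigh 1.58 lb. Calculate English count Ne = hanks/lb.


Formula: Ne = hanks / mass_lb
Substituting: Ne = 99.1 / 1.58
Ne = 62.7

62.7 Ne


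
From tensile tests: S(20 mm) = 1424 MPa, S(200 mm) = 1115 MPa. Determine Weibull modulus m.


Formula: m = ln(L1/L2) / ln(S2/S1)
Step 1: ln(L1/L2) = ln(20/200) = -2.30259
Step 2: S2/S1 = 1115/1424 = 0.78301
Step 3: ln(S2/S1) = ln(0.78301) = -0.24461
Step 4: m = -2.30259 / -0.24461 = 9.41

9.41 (Weibull m)


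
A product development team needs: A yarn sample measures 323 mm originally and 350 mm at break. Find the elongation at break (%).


Formula: Elongation (%) = ((L_break - L0) / L0) * 100
Step 1: Extension = 350 - 323 = 27 mm
Step 2: Elongation = (27 / 323) * 100
Step 3: Elongation = 0.083591 * 100 = 8.3591% ≈ 8.4%

8.4%


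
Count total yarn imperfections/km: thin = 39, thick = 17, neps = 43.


Formula: Total = thin places + thick places + neps
Total = 39 + 17 + 43
Total = 99 imperfections/km

99 imperfections/km


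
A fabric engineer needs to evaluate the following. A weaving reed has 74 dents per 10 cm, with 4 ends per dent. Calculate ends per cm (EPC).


Formula: EPC = (dents per 10 cm * ends per dent) / 10
Step 1: Total ends per 10 cm = 74 * 4 = 296
Step 2: EPC = 296 / 10 = 29.6 ends/cm

29.6 ends/cm


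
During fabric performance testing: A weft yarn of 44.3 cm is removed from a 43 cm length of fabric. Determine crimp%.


Formula: Crimp% = ((L_yarn - L_fabric) / L_fabric) * 100
Step 1: Extension = 44.3 - 43 = 1.3 cm
Step 2: Crimp% = (1.3 / 43) * 100
Step 3: Crimp% = 0.030233 * 100 = 3.0233% ≈ 3.0%

3.0%


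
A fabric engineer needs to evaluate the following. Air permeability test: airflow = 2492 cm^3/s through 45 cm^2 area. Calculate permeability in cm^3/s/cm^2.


Formula: Air Permeability = Airflow / Test Area
AP = 2492 cm^3/s / 45 cm^2
AP = 55.4 cm^3/s/cm^2

55.4 cm^3/s/cm^2


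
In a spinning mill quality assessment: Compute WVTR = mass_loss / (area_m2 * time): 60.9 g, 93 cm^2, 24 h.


Formula: WVTR = mass_loss / (area * time)
Step 1: Convert area: 93 cm^2 = 0.0093 m^2
Step 2: WVTR = 60.9 g / (0.0093 m^2 * 24 h)
Step 3: WVTR = 60.9 / 0.2232 = 272.8 g/m^2/h

272.8 g/m^2/h


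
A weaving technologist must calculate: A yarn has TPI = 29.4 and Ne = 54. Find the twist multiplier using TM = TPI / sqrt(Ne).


Formula: TM = TPI / sqrt(Ne)
Step 1: sqrt(Ne) = sqrt(54) = 7.3485
Step 2: TM = 29.4 / 7.3485 = 4.00

4.00 TM


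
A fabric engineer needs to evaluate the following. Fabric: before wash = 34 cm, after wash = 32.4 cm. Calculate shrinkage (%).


Formula: Shrinkage% = ((L_before - L_after) / L_before) * 100
Step 1: Shrinkage = 34 - 32.4 = 1.6 cm
Step 2: Shrinkage% = (1.6 / 34) * 100
Step 3: Shrinkage% = 0.047059 * 100 = 4.7059% ≈ 4.7%

4.7%


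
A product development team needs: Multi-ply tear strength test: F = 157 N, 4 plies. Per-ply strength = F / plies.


Formula: Per-ply strength = Total force / Number of plies
Per-ply = 157 N / 4
Per-ply = 39.25 N

39.25 N


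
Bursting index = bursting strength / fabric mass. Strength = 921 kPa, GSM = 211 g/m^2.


Formula: Bursting Index = Bursting Strength / Fabric GSM
BI = 921 kPa / 211 g/m^2
BI = 4.365 kPa/(g/m^2)

4.365 kPa/(g/m^2)


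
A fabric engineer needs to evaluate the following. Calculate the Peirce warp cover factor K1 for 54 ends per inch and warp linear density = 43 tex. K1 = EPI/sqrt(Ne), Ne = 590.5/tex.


Formula: K1 = EPI / sqrt(Ne), with Ne = 590.5 / tex_warp
Step 1: Ne = 590.5 / 43 = 13.733
Step 2: sqrt(Ne) = sqrt(13.733) = 3.7058
Step 3: K1 = 54 / 3.7058 = 14.6

14.6


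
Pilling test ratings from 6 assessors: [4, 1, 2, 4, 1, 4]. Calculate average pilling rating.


Formula: Mean = sum / count
Sum = 4 + 1 + 2 + 4 + 1 + 4 = 16
Mean = 16 / 6 = 2.7

2.7


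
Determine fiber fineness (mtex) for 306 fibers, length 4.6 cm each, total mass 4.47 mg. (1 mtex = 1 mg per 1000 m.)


Formula: fineness (mtex) = mass (mg) / total length (km) = (mass_mg / total_length_m) * 1000
Step 1: Convert fiber length: 4.6 cm = 0.046 m
Step 2: Total fiber length = 306 * 0.046 = 14.076 m
Step 3: Linear density = 4.47 mg / 14.076 m = 0.3176 mg/m
Step 4: fineness = 0.3176 * 1000 = 317.6 mtex

317.6 mtex


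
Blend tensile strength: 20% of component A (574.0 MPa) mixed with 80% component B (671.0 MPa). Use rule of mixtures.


Formula: Blend property = (fraction_A * property_A) + (fraction_B * property_B)
Step 1: Contribution A = 20/100 * 574.0 MPa = 114.8 MPa
Step 2: Contribution B = 80/100 * 671.0 MPa = 536.8 MPa
Step 3: Blend tensile strength = 114.8 + 536.8 = 651.6 MPa

651.6 MPa


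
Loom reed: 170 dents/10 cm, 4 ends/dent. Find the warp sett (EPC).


Formula: EPC = (dents per 10 cm * ends per dent) / 10
Step 1: Total ends per 10 cm = 170 * 4 = 680
Step 2: EPC = 680 / 10 = 68.0 ends/cm

68.0 ends/cm


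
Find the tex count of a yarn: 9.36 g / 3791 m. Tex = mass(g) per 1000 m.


Formula: Tex = (mass_g / length_m) * 1000
Substituting: Tex = (9.36 / 3791) * 1000
Intermediate: 9.36 / 3791 = 0.00246901 g/m
Tex = 0.00246901 * 1000 = 2.47 tex

2.47 tex


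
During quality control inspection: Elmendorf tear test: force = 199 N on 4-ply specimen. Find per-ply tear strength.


Formula: Per-ply strength = Total force / Number of plies
Per-ply = 199 N / 4
Per-ply = 49.75 N

49.75 N


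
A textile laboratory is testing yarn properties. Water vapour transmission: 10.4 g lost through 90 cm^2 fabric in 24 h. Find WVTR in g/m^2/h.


Formula: WVTR = mass_loss / (area * time)
Step 1: Convert area: 90 cm^2 = 0.009 m^2
Step 2: WVTR = 10.4 g / (0.009 m^2 * 24 h)
Step 3: WVTR = 10.4 / 0.216 = 48.1 g/m^2/h

48.1 g/m^2/h


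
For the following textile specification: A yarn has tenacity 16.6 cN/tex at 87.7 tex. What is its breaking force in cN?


Formula: Breaking force = Tenacity * Linear density
F = 16.6 cN/tex * 87.7 tex
F = 1455.82 cN

1455.82 cN


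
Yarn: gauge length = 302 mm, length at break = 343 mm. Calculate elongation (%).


Formula: Elongation (%) = ((L_break - L0) / L0) * 100
Step 1: Extension = 343 - 302 = 41 mm
Step 2: Elongation = (41 / 302) * 100
Step 3: Elongation = 0.135762 * 100 = 13.5762% ≈ 13.6%

13.6%


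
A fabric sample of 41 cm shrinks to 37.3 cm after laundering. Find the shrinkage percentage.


Formula: Shrinkage% = ((L_before - L_after) / L_before) * 100
Step 1: Shrinkage = 41 - 37.3 = 3.7 cm
Step 2: Shrinkage% = (3.7 / 41) * 100
Step 3: Shrinkage% = 0.090244 * 100 = 9.0244% ≈ 9.0%

9.0%


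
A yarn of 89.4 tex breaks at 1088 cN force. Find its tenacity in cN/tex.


Formula: Tenacity = Breaking force / Linear density
Tenacity = 1088 cN / 89.4 tex
Tenacity = 12.17 cN/tex

12.17 cN/tex


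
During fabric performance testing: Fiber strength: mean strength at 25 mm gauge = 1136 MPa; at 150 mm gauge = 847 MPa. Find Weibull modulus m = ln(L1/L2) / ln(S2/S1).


Formula: m = ln(L1/L2) / ln(S2/S1)
Step 1: ln(L1/L2) = ln(25/150) = -1.79176
Step 2: S2/S1 = 847/1136 = 0.7456
Step 3: ln(S2/S1) = ln(0.7456) = -0.29357
Step 4: m = -1.79176 / -0.29357 = 6.10

6.10 (Weibull m)


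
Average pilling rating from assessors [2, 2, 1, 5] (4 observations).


Formula: Mean = sum / count
Sum = 2 + 2 + 1 + 5 = 10
Mean = 10 / 4 = 2.5

2.5


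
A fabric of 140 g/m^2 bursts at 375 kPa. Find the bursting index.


Formula: Bursting Index = Bursting Strength / Fabric GSM
BI = 375 kPa / 140 g/m^2
BI = 2.679 kPa/(g/m^2)

2.679 kPa/(g/m^2)


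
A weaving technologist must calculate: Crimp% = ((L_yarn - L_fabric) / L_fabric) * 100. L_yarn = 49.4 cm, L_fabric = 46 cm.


Formula: Crimp% = ((L_yarn - L_fabric) / L_fabric) * 100
Step 1: Extension = 49.4 - 46 = 3.4 cm
Step 2: Crimp% = (3.4 / 46) * 100
Step 3: Crimp% = 0.073913 * 100 = 7.3913% ≈ 7.4%

7.4%


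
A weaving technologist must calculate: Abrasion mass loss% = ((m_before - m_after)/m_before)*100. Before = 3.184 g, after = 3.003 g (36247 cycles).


Formula: Mass loss% = ((m_before - m_after) / m_before) * 100
Step 1: Mass loss = 3.184 - 3.003 = 0.181 g
Step 2: Ratio = 0.181 / 3.184 = 0.0568467
Step 3: Mass loss% = 0.0568467 * 100 = 5.68467% ≈ 5.68%

5.68%


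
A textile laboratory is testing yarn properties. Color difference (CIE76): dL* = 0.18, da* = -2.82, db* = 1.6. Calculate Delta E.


Formula: Delta E = sqrt(dL*^2 + da*^2 + db*^2)
Step 1: dL*^2 = 0.18^2 = 0.0324
Step 2: da*^2 = (-2.82)^2 = 7.9524
Step 3: db*^2 = 1.6^2 = 2.56
Step 4: Sum = 0.0324 + 7.9524 + 2.56 = 10.5448
Step 5: Delta E = sqrt(10.5448) = 3.25

3.25 Delta E


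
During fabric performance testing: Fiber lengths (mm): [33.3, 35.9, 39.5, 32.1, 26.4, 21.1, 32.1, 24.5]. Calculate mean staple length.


Formula: Mean = sum of lengths / count
Sum = 33.3 + 35.9 + 39.5 + 32.1 + 26.4 + 21.1 + 32.1 + 24.5
Sum = 244.9 mm
Mean = 244.9 / 8 = 30.61 mm

30.61 mm


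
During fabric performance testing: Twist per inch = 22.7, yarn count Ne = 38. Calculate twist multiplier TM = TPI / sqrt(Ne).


Formula: TM = TPI / sqrt(Ne)
Step 1: sqrt(Ne) = sqrt(38) = 6.1644
Step 2: TM = 22.7 / 6.1644 = 3.68

3.68 TM


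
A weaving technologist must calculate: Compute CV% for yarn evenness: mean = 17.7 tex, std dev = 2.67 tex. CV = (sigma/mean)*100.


Formula: CV% = (standard deviation / mean) * 100
Step 1: Ratio = 2.67 / 17.7 = 0.150847
Step 2: CV% = 0.150847 * 100 = 15.0847% ≈ 15.1%

15.1%


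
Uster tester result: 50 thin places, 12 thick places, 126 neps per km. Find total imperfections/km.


Formula: Total = thin places + thick places + neps
Total = 50 + 12 + 126
Total = 188 imperfections/km

188 imperfections/km


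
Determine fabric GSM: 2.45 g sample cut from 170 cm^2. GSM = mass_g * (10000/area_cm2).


Formula: GSM = mass_g / area_m2
Step 1: Convert area: 170 cm^2 = 170 / 10000 = 0.017 m^2
Step 2: GSM = 2.45 g / 0.017 m^2 = 144.1 g/m^2

144.1 g/m^2


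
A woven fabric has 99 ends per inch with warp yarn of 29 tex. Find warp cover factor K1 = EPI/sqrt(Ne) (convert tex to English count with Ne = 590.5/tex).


Formula: K1 = EPI / sqrt(Ne), with Ne = 590.5 / tex_warp
Step 1: Ne = 590.5 / 29 = 20.362
Step 2: sqrt(Ne) = sqrt(20.362) = 4.5124
Step 3: K1 = 99 / 4.5124 = 21.9

21.9


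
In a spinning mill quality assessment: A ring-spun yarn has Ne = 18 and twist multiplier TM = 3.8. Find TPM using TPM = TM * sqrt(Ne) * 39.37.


Formula: TPM = TM * sqrt(Ne) * 39.37
Step 1: sqrt(Ne) = sqrt(18) = 4.2426
Step 2: TM * sqrt(Ne) = 3.8 * 4.2426 = 16.1219
Step 3: TPM = 16.1219 * 39.37 = 635 twists/m

635 twists/m


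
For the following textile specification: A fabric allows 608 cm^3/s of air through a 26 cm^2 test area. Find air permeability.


Formula: Air Permeability = Airflow / Test Area
AP = 608 cm^3/s / 26 cm^2
AP = 23.4 cm^3/s/cm^2

23.4 cm^3/s/cm^2


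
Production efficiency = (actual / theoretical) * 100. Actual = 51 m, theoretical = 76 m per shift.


Formula: Efficiency% = (Actual output / Theoretical output) * 100
Efficiency% = (51 / 76) * 100
Efficiency% = 0.671053 * 100 = 67.1053% ≈ 67.1%

67.1%


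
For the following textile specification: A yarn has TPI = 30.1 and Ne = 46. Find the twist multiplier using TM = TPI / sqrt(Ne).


Formula: TM = TPI / sqrt(Ne)
Step 1: sqrt(Ne) = sqrt(46) = 6.7823
Step 2: TM = 30.1 / 6.7823 = 4.44

4.44 TM


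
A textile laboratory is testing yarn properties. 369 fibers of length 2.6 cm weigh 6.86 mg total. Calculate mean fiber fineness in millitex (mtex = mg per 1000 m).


Formula: fineness (mtex) = mass (mg) / total length (km) = (mass_mg / total_length_m) * 1000
Step 1: Convert fiber length: 2.6 cm = 0.026 m
Step 2: Total fiber length = 369 * 0.026 = 9.594 m
Step 3: Linear density = 6.86 mg / 9.594 m = 0.7150 mg/m
Step 4: fineness = 0.7150 * 1000 = 715.0 mtex

715.0 mtex


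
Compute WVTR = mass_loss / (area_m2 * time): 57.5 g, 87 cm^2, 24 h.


Formula: WVTR = mass_loss / (area * time)
Step 1: Convert area: 87 cm^2 = 0.0087 m^2
Step 2: WVTR = 57.5 g / (0.0087 m^2 * 24 h)
Step 3: WVTR = 57.5 / 0.2088 = 275.4 g/m^2/h

275.4 g/m^2/h


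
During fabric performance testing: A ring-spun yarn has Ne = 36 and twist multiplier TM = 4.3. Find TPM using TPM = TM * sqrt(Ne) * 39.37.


Formula: TPM = TM * sqrt(Ne) * 39.37
Step 1: sqrt(Ne) = sqrt(36) = 6
Step 2: TM * sqrt(Ne) = 4.3 * 6 = 25.8
Step 3: TPM = 25.8 * 39.37 = 1016 twists/m

1016 twists/m


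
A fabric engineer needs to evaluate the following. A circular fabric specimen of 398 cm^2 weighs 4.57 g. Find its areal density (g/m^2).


Formula: GSM = mass_g / area_m2
Step 1: Convert area: 398 cm^2 = 398 / 10000 = 0.0398 m^2
Step 2: GSM = 4.57 g / 0.0398 m^2 = 114.8 g/m^2

114.8 g/m^2


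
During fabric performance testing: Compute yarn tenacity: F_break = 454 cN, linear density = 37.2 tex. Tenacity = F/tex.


Formula: Tenacity = Breaking force / Linear density
Tenacity = 454 cN / 37.2 tex
Tenacity = 12.20 cN/tex

12.20 cN/tex


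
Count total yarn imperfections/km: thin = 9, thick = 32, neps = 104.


Formula: Total = thin places + thick places + neps
Total = 9 + 32 + 104
Total = 145 imperfections/km

145 imperfections/km


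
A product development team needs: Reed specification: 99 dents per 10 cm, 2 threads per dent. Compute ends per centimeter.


Formula: EPC = (dents per 10 cm * ends per dent) / 10
Step 1: Total ends per 10 cm = 99 * 2 = 198
Step 2: EPC = 198 / 10 = 19.8 ends/cm

19.8 ends/cm


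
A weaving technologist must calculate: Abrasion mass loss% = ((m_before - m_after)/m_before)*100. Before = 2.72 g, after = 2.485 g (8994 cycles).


Formula: Mass loss% = ((m_before - m_after) / m_before) * 100
Step 1: Mass loss = 2.72 - 2.485 = 0.235 g
Step 2: Ratio = 0.235 / 2.72 = 0.0863971
Step 3: Mass loss% = 0.0863971 * 100 = 8.63971% ≈ 8.64%

8.64%


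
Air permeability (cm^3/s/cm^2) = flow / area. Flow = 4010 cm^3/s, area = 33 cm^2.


Formula: Air Permeability = Airflow / Test Area
AP = 4010 cm^3/s / 33 cm^2
AP = 121.5 cm^3/s/cm^2

121.5 cm^3/s/cm^2


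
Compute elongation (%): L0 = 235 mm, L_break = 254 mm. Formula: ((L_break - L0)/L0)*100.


Formula: Elongation (%) = ((L_break - L0) / L0) * 100
Step 1: Extension = 254 - 235 = 19 mm
Step 2: Elongation = (19 / 235) * 100
Step 3: Elongation = 0.080851 * 100 = 8.0851% ≈ 8.1%

8.1%


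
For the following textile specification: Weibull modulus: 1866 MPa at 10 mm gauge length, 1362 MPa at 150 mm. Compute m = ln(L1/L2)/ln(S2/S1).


Formula: m = ln(L1/L2) / ln(S2/S1)
Step 1: ln(L1/L2) = ln(10/150) = -2.70805
Step 2: S2/S1 = 1362/1866 = 0.7299
Step 3: ln(S2/S1) = ln(0.7299) = -0.31485
Step 4: m = -2.70805 / -0.31485 = 8.60

8.60 (Weibull m)


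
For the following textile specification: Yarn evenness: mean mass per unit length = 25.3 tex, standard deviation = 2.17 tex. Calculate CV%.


Formula: CV% = (standard deviation / mean) * 100
Step 1: Ratio = 2.17 / 25.3 = 0.085771
Step 2: CV% = 0.085771 * 100 = 8.5771% ≈ 8.6%

8.6%


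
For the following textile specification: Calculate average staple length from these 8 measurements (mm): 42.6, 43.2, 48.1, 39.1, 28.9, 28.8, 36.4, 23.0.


Formula: Mean = sum of lengths / count
Sum = 42.6 + 43.2 + 48.1 + 39.1 + 28.9 + 28.8 + 36.4 + 23.0
Sum = 290.1 mm
Mean = 290.1 / 8 = 36.26 mm

36.26 mm


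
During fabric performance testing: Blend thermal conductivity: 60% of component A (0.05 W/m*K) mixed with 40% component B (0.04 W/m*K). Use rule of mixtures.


Formula: Blend property = (fraction_A * property_A) + (fraction_B * property_B)
Step 1: Contribution A = 60/100 * 0.05 W/m*K = 0.03 W/m*K
Step 2: Contribution B = 40/100 * 0.04 W/m*K = 0.016 W/m*K
Step 3: Blend thermal conductivity = 0.03 + 0.016 = 0.046 W/m*K

0.046 W/m*K


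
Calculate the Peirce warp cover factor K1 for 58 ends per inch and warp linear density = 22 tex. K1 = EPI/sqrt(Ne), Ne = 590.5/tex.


Formula: K1 = EPI / sqrt(Ne), with Ne = 590.5 / tex_warp
Step 1: Ne = 590.5 / 22 = 26.841
Step 2: sqrt(Ne) = sqrt(26.841) = 5.1808
Step 3: K1 = 58 / 5.1808 = 11.2

11.2


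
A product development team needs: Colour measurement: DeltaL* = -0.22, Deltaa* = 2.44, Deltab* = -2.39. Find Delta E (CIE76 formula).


Formula: Delta E = sqrt(dL*^2 + da*^2 + db*^2)
Step 1: dL*^2 = (-0.22)^2 = 0.0484
Step 2: da*^2 = 2.44^2 = 5.9536
Step 3: db*^2 = (-2.39)^2 = 5.7121
Step 4: Sum = 0.0484 + 5.9536 + 5.7121 = 11.7141
Step 5: Delta E = sqrt(11.7141) = 3.42

3.42 Delta E


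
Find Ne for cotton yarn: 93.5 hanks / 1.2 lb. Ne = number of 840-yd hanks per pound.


Formula: Ne = hanks / mass_lb
Substituting: Ne = 93.5 / 1.2
Ne = 77.9

77.9 Ne


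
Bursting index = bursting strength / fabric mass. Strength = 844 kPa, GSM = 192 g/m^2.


Formula: Bursting Index = Bursting Strength / Fabric GSM
BI = 844 kPa / 192 g/m^2
BI = 4.396 kPa/(g/m^2)

4.396 kPa/(g/m^2)


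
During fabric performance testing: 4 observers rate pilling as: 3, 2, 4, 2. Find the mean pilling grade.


Formula: Mean = sum / count
Sum = 3 + 2 + 4 + 2 = 11
Mean = 11 / 4 = 2.8

2.8


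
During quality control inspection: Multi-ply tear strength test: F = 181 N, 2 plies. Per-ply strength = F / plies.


Formula: Per-ply strength = Total force / Number of plies
Per-ply = 181 N / 2
Per-ply = 90.5 N

90.5 N


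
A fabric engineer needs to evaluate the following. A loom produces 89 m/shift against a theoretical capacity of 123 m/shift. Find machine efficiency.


Formula: Efficiency% = (Actual output / Theoretical output) * 100
Efficiency% = (89 / 123) * 100
Efficiency% = 0.723577 * 100 = 72.3577% ≈ 72.4%

72.4%


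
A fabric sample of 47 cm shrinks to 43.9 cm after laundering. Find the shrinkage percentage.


Formula: Shrinkage% = ((L_before - L_after) / L_before) * 100
Step 1: Shrinkage = 47 - 43.9 = 3.1 cm
Step 2: Shrinkage% = (3.1 / 47) * 100
Step 3: Shrinkage% = 0.065957 * 100 = 6.5957% ≈ 6.6%

6.6%


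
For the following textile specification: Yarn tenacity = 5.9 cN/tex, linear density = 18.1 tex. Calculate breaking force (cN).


Formula: Breaking force = Tenacity * Linear density
F = 5.9 cN/tex * 18.1 tex
F = 106.79 cN

106.79 cN


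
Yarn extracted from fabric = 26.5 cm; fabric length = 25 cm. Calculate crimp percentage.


Formula: Crimp% = ((L_yarn - L_fabric) / L_fabric) * 100
Step 1: Extension = 26.5 - 25 = 1.5 cm
Step 2: Crimp% = (1.5 / 25) * 100
Step 3: Crimp% = 0.06 * 100 = 6.0%

6.0%


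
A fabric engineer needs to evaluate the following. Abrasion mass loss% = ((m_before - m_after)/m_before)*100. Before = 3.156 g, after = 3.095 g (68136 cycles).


Formula: Mass loss% = ((m_before - m_after) / m_before) * 100
Step 1: Mass loss = 3.156 - 3.095 = 0.061 g
Step 2: Ratio = 0.061 / 3.156 = 0.0193283
Step 3: Mass loss% = 0.0193283 * 100 = 1.93283% ≈ 1.93%

1.93%


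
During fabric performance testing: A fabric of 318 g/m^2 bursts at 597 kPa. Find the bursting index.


Formula: Bursting Index = Bursting Strength / Fabric GSM
BI = 597 kPa / 318 g/m^2
BI = 1.877 kPa/(g/m^2)

1.877 kPa/(g/m^2)


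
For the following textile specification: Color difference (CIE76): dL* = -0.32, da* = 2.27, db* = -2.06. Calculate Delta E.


Formula: Delta E = sqrt(dL*^2 + da*^2 + db*^2)
Step 1: dL*^2 = (-0.32)^2 = 0.1024
Step 2: da*^2 = 2.27^2 = 5.1529
Step 3: db*^2 = (-2.06)^2 = 4.2436
Step 4: Sum = 0.1024 + 5.1529 + 4.2436 = 9.4989
Step 5: Delta E = sqrt(9.4989) = 3.08

3.08 Delta E


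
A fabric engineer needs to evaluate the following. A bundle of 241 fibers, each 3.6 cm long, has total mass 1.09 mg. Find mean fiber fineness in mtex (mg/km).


Formula: fineness (mtex) = mass (mg) / total length (km) = (mass_mg / total_length_m) * 1000
Step 1: Convert fiber length: 3.6 cm = 0.036 m
Step 2: Total fiber length = 241 * 0.036 = 8.676 m
Step 3: Linear density = 1.09 mg / 8.676 m = 0.1256 mg/m
Step 4: fineness = 0.1256 * 1000 = 125.6 mtex

125.6 mtex


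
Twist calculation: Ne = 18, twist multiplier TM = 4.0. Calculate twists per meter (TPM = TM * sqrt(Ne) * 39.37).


Formula: TPM = TM * sqrt(Ne) * 39.37
Step 1: sqrt(Ne) = sqrt(18) = 4.2426
Step 2: TM * sqrt(Ne) = 4.0 * 4.2426 = 16.9704
Step 3: TPM = 16.9704 * 39.37 = 668 twists/m

668 twists/m


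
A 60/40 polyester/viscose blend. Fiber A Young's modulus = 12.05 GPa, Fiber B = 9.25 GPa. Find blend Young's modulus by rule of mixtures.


Formula: Blend property = (fraction_A * property_A) + (fraction_B * property_B)
Step 1: Contribution A = 60/100 * 12.05 GPa = 7.23 GPa
Step 2: Contribution B = 40/100 * 9.25 GPa = 3.7 GPa
Step 3: Blend Young's modulus = 7.23 + 3.7 = 10.93 GPa

10.93 GPa


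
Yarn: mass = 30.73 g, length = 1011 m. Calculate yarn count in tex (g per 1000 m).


Formula: Tex = (mass_g / length_m) * 1000
Substituting: Tex = (30.73 / 1011) * 1000
Intermediate: 30.73 / 1011 = 0.03039565 g/m
Tex = 0.03039565 * 1000 = 30.40 tex

30.40 tex


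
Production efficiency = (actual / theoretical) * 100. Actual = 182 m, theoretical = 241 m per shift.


Formula: Efficiency% = (Actual output / Theoretical output) * 100
Efficiency% = (182 / 241) * 100
Efficiency% = 0.755187 * 100 = 75.5187% ≈ 75.5%

75.5%


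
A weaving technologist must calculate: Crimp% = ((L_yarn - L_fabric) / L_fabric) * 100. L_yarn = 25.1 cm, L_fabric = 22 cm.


Formula: Crimp% = ((L_yarn - L_fabric) / L_fabric) * 100
Step 1: Extension = 25.1 - 22 = 3.1 cm
Step 2: Crimp% = (3.1 / 22) * 100
Step 3: Crimp% = 0.140909 * 100 = 14.0909% ≈ 14.1%

14.1%


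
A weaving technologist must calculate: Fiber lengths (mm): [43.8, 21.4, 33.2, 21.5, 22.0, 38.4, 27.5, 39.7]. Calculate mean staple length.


Formula: Mean = sum of lengths / count
Sum = 43.8 + 21.4 + 33.2 + 21.5 + 22.0 + 38.4 + 27.5 + 39.7
Sum = 247.5 mm
Mean = 247.5 / 8 = 30.94 mm

30.94 mm


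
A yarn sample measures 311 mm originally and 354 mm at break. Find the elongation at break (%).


Formula: Elongation (%) = ((L_break - L0) / L0) * 100
Step 1: Extension = 354 - 311 = 43 mm
Step 2: Elongation = (43 / 311) * 100
Step 3: Elongation = 0.138264 * 100 = 13.8264% ≈ 13.8%

13.8%


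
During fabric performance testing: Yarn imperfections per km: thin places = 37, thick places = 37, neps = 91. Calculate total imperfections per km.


Formula: Total = thin places + thick places + neps
Total = 37 + 37 + 91
Total = 165 imperfections/km

165 imperfections/km


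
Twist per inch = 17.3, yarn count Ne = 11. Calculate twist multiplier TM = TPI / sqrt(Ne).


Formula: TM = TPI / sqrt(Ne)
Step 1: sqrt(Ne) = sqrt(11) = 3.3166
Step 2: TM = 17.3 / 3.3166 = 5.22

5.22 TM


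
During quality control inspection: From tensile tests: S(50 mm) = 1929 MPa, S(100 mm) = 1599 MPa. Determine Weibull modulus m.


Formula: m = ln(L1/L2) / ln(S2/S1)
Step 1: ln(L1/L2) = ln(50/100) = -0.69315
Step 2: S2/S1 = 1599/1929 = 0.82893
Step 3: ln(S2/S1) = ln(0.82893) = -0.18762
Step 4: m = -0.69315 / -0.18762 = 3.69

3.69 (Weibull m)


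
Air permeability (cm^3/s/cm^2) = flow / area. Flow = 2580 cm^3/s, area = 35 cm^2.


Formula: Air Permeability = Airflow / Test Area
AP = 2580 cm^3/s / 35 cm^2
AP = 73.7 cm^3/s/cm^2

73.7 cm^3/s/cm^2


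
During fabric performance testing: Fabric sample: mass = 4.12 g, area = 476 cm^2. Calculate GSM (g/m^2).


Formula: GSM = mass_g / area_m2
Step 1: Convert area: 476 cm^2 = 476 / 10000 = 0.0476 m^2
Step 2: GSM = 4.12 g / 0.0476 m^2 = 86.6 g/m^2

86.6 g/m^2


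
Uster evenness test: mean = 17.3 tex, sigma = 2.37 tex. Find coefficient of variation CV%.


Formula: CV% = (standard deviation / mean) * 100
Step 1: Ratio = 2.37 / 17.3 = 0.136994
Step 2: CV% = 0.136994 * 100 = 13.6994% ≈ 13.7%

13.7%


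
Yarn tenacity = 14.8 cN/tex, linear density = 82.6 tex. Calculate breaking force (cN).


Formula: Breaking force = Tenacity * Linear density
F = 14.8 cN/tex * 82.6 tex
F = 1222.48 cN

1222.48 cN


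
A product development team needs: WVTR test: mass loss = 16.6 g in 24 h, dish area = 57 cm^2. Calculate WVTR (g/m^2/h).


Formula: WVTR = mass_loss / (area * time)
Step 1: Convert area: 57 cm^2 = 0.0057 m^2
Step 2: WVTR = 16.6 g / (0.0057 m^2 * 24 h)
Step 3: WVTR = 16.6 / 0.1368 = 121.3 g/m^2/h

121.3 g/m^2/h


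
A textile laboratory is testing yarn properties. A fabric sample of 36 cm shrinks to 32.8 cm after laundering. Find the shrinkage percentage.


Formula: Shrinkage% = ((L_before - L_after) / L_before) * 100
Step 1: Shrinkage = 36 - 32.8 = 3.2 cm
Step 2: Shrinkage% = (3.2 / 36) * 100
Step 3: Shrinkage% = 0.088889 * 100 = 8.8889% ≈ 8.9%

8.9%


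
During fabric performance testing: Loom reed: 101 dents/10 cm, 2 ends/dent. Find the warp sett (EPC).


Formula: EPC = (dents per 10 cm * ends per dent) / 10
Step 1: Total ends per 10 cm = 101 * 2 = 202
Step 2: EPC = 202 / 10 = 20.2 ends/cm

20.2 ends/cm


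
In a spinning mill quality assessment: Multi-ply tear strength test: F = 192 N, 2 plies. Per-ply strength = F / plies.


Formula: Per-ply strength = Total force / Number of plies
Per-ply = 192 N / 2
Per-ply = 96 N

96 N


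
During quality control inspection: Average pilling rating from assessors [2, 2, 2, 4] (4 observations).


Formula: Mean = sum / count
Sum = 2 + 2 + 2 + 4 = 10
Mean = 10 / 4 = 2.5

2.5


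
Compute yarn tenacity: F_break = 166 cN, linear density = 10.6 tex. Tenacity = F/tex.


Formula: Tenacity = Breaking force / Linear density
Tenacity = 166 cN / 10.6 tex
Tenacity = 15.66 cN/tex

15.66 cN/tex


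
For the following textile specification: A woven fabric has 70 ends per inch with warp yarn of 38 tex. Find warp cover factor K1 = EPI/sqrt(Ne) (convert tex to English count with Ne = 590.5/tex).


Formula: K1 = EPI / sqrt(Ne), with Ne = 590.5 / tex_warp
Step 1: Ne = 590.5 / 38 = 15.539
Step 2: sqrt(Ne) = sqrt(15.539) = 3.942
Step 3: K1 = 70 / 3.942 = 17.8

17.8


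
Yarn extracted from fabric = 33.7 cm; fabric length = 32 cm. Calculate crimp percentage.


Formula: Crimp% = ((L_yarn - L_fabric) / L_fabric) * 100
Step 1: Extension = 33.7 - 32 = 1.7 cm
Step 2: Crimp% = (1.7 / 32) * 100
Step 3: Crimp% = 0.053125 * 100 = 5.3125% ≈ 5.3%

5.3%


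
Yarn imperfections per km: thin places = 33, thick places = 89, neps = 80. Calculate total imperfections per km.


Formula: Total = thin places + thick places + neps
Total = 33 + 89 + 80
Total = 202 imperfections/km

202 imperfections/km


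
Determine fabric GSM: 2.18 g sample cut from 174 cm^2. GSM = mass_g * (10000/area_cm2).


Formula: GSM = mass_g / area_m2
Step 1: Convert area: 174 cm^2 = 174 / 10000 = 0.0174 m^2
Step 2: GSM = 2.18 g / 0.0174 m^2 = 125.3 g/m^2

125.3 g/m^2


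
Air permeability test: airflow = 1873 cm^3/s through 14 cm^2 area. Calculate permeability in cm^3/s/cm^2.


Formula: Air Permeability = Airflow / Test Area
AP = 1873 cm^3/s / 14 cm^2
AP = 133.8 cm^3/s/cm^2

133.8 cm^3/s/cm^2


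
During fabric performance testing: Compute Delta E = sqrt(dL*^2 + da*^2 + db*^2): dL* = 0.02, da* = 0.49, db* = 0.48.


Formula: Delta E = sqrt(dL*^2 + da*^2 + db*^2)
Step 1: dL*^2 = 0.02^2 = 0.0004
Step 2: da*^2 = 0.49^2 = 0.2401
Step 3: db*^2 = 0.48^2 = 0.2304
Step 4: Sum = 0.0004 + 0.2401 + 0.2304 = 0.4709
Step 5: Delta E = sqrt(0.4709) = 0.69

0.69 Delta E


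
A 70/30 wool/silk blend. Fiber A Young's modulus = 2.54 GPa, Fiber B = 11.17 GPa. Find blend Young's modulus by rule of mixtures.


Formula: Blend property = (fraction_A * property_A) + (fraction_B * property_B)
Step 1: Contribution A = 70/100 * 2.54 GPa = 1.778 GPa
Step 2: Contribution B = 30/100 * 11.17 GPa = 3.351 GPa
Step 3: Blend Young's modulus = 1.778 + 3.351 = 5.129 GPa

5.129 GPa


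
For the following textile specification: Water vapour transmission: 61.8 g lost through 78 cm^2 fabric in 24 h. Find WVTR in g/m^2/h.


Formula: WVTR = mass_loss / (area * time)
Step 1: Convert area: 78 cm^2 = 0.0078 m^2
Step 2: WVTR = 61.8 g / (0.0078 m^2 * 24 h)
Step 3: WVTR = 61.8 / 0.1872 = 330.1 g/m^2/h

330.1 g/m^2/h


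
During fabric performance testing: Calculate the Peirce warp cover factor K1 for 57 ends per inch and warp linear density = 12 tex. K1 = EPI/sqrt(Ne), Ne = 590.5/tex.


Formula: K1 = EPI / sqrt(Ne), with Ne = 590.5 / tex_warp
Step 1: Ne = 590.5 / 12 = 49.208
Step 2: sqrt(Ne) = sqrt(49.208) = 7.0148
Step 3: K1 = 57 / 7.0148 = 8.1

8.1


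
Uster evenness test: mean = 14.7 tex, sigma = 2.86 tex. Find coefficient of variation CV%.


Formula: CV% = (standard deviation / mean) * 100
Step 1: Ratio = 2.86 / 14.7 = 0.194558
Step 2: CV% = 0.194558 * 100 = 19.4558% ≈ 19.5%

19.5%


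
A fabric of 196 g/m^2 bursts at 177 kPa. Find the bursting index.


Formula: Bursting Index = Bursting Strength / Fabric GSM
BI = 177 kPa / 196 g/m^2
BI = 0.903 kPa/(g/m^2)

0.903 kPa/(g/m^2)


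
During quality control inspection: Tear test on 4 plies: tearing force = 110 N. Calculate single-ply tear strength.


Formula: Per-ply strength = Total force / Number of plies
Per-ply = 110 N / 4
Per-ply = 27.5 N

27.5 N


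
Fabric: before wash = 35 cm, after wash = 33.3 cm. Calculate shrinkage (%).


Formula: Shrinkage% = ((L_before - L_after) / L_before) * 100
Step 1: Shrinkage = 35 - 33.3 = 1.7 cm
Step 2: Shrinkage% = (1.7 / 35) * 100
Step 3: Shrinkage% = 0.048571 * 100 = 4.8571% ≈ 4.9%

4.9%


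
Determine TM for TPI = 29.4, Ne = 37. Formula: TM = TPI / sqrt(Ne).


Formula: TM = TPI / sqrt(Ne)
Step 1: sqrt(Ne) = sqrt(37) = 6.0828
Step 2: TM = 29.4 / 6.0828 = 4.83

4.83 TM


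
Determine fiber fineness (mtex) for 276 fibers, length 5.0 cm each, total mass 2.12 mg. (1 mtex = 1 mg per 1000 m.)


Formula: fineness (mtex) = mass (mg) / total length (km) = (mass_mg / total_length_m) * 1000
Step 1: Convert fiber length: 5.0 cm = 0.05 m
Step 2: Total fiber length = 276 * 0.05 = 13.8 m
Step 3: Linear density = 2.12 mg / 13.8 m = 0.1536 mg/m
Step 4: fineness = 0.1536 * 1000 = 153.6 mtex

153.6 mtex


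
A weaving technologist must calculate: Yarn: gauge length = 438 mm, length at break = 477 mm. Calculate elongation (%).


Formula: Elongation (%) = ((L_break - L0) / L0) * 100
Step 1: Extension = 477 - 438 = 39 mm
Step 2: Elongation = (39 / 438) * 100
Step 3: Elongation = 0.089041 * 100 = 8.9041% ≈ 8.9%

8.9%


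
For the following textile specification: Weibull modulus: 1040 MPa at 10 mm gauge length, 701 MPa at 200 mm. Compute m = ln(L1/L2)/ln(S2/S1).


Formula: m = ln(L1/L2) / ln(S2/S1)
Step 1: ln(L1/L2) = ln(10/200) = -2.99573
Step 2: S2/S1 = 701/1040 = 0.67404
Step 3: ln(S2/S1) = ln(0.67404) = -0.39447
Step 4: m = -2.99573 / -0.39447 = 7.59

7.59 (Weibull m)


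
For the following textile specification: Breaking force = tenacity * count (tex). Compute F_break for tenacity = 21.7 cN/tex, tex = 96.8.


Formula: Breaking force = Tenacity * Linear density
F = 21.7 cN/tex * 96.8 tex
F = 2100.56 cN

2100.56 cN


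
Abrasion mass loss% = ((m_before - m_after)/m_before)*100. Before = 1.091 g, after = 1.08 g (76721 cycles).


Formula: Mass loss% = ((m_before - m_after) / m_before) * 100
Step 1: Mass loss = 1.091 - 1.08 = 0.011 g
Step 2: Ratio = 0.011 / 1.091 = 0.0100825
Step 3: Mass loss% = 0.0100825 * 100 = 1.00825% ≈ 1.01%

1.01%


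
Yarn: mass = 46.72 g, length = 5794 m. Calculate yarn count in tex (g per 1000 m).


Formula: Tex = (mass_g / length_m) * 1000
Substituting: Tex = (46.72 / 5794) * 1000
Intermediate: 46.72 / 5794 = 0.00806351 g/m
Tex = 0.00806351 * 1000 = 8.06 tex

8.06 tex


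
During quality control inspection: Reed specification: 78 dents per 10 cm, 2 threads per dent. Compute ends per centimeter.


Formula: EPC = (dents per 10 cm * ends per dent) / 10
Step 1: Total ends per 10 cm = 78 * 2 = 156
Step 2: EPC = 156 / 10 = 15.6 ends/cm

15.6 ends/cm


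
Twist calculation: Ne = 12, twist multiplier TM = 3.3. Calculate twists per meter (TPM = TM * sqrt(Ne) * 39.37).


Formula: TPM = TM * sqrt(Ne) * 39.37
Step 1: sqrt(Ne) = sqrt(12) = 3.4641
Step 2: TM * sqrt(Ne) = 3.3 * 3.4641 = 11.4315
Step 3: TPM = 11.4315 * 39.37 = 450 twists/m

450 twists/m


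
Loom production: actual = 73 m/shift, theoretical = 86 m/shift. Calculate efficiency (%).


Formula: Efficiency% = (Actual output / Theoretical output) * 100
Efficiency% = (73 / 86) * 100
Efficiency% = 0.848837 * 100 = 84.8837% ≈ 84.9%

84.9%


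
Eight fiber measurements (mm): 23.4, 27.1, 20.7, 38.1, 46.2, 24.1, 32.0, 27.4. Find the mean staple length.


Formula: Mean = sum of lengths / count
Sum = 23.4 + 27.1 + 20.7 + 38.1 + 46.2 + 24.1 + 32.0 + 27.4
Sum = 239.0 mm
Mean = 239.0 / 8 = 29.88 mm

29.88 mm


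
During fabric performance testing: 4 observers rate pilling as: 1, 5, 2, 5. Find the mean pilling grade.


Formula: Mean = sum / count
Sum = 1 + 5 + 2 + 5 = 13
Mean = 13 / 4 = 3.3

3.3


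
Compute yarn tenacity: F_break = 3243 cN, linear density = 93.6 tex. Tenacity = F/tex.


Formula: Tenacity = Breaking force / Linear density
Tenacity = 3243 cN / 93.6 tex
Tenacity = 34.65 cN/tex

34.65 cN/tex


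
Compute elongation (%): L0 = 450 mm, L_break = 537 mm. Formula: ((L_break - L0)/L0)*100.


Formula: Elongation (%) = ((L_break - L0) / L0) * 100
Step 1: Extension = 537 - 450 = 87 mm
Step 2: Elongation = (87 / 450) * 100
Step 3: Elongation = 0.193333 * 100 = 19.3333% ≈ 19.3%

19.3%


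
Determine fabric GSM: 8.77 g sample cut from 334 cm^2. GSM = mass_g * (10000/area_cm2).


Formula: GSM = mass_g / area_m2
Step 1: Convert area: 334 cm^2 = 334 / 10000 = 0.0334 m^2
Step 2: GSM = 8.77 g / 0.0334 m^2 = 262.6 g/m^2

262.6 g/m^2


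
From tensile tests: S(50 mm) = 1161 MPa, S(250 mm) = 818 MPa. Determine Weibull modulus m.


Formula: m = ln(L1/L2) / ln(S2/S1)
Step 1: ln(L1/L2) = ln(50/250) = -1.60944
Step 2: S2/S1 = 818/1161 = 0.70457
Step 3: ln(S2/S1) = ln(0.70457) = -0.35017
Step 4: m = -1.60944 / -0.35017 = 4.60

4.60 (Weibull m)
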